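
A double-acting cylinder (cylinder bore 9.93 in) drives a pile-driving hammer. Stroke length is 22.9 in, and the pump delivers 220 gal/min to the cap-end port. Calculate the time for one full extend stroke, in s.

t ≈ 2.09 s

Cap-side area A_cap = π/4 × (9.93 in)² = 77.44 in^2
Swept volume V = A × L; t = V / Q = A·L / Q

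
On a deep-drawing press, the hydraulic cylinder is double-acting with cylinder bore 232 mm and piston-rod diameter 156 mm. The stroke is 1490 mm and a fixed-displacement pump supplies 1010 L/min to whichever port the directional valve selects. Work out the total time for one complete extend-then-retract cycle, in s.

t ≈ 5.79 s

Cap-side area A_cap = π/4 × (232 mm)² = 42270 mm^2
Rod-side annular area A_ann = π/4 × (232² − 156²) = 23160 mm^2
t_ext = A_cap·L/Q = 3.742 s
t_ret = A_ann·L/Q = 2.050 s
t_cycle = t_ext + t_ret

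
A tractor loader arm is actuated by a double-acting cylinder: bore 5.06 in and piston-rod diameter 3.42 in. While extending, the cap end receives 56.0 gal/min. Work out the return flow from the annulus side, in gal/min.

Q_out ≈ 30.4 gal/min

Cap-side area A_cap = π/4 × (5.06 in)² = 20.11 in^2
Rod-side annular area A_ann = π/4 × (5.06² − 3.42²) = 10.92 in^2
Piston speed v = Q_in/A_cap; rod-end outflow Q_out = v × A_ann = Q_in × A_ann/A_cap.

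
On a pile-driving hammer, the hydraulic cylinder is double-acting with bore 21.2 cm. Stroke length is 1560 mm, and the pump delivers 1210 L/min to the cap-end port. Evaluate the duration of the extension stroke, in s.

t ≈ 2.73 s

Cap-side area A_cap = π/4 × (21.2 cm)² = 353.0 cm^2
Swept volume V = A × L; t = V / Q = A·L / Q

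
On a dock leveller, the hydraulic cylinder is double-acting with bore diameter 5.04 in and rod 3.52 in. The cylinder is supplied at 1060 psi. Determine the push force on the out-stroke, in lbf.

F ≈ 21100 lbf

Cap-side area A_cap = π/4 × (5.04 in)² = 19.95 in^2
F = P × A_cap = 1060 psi × A_cap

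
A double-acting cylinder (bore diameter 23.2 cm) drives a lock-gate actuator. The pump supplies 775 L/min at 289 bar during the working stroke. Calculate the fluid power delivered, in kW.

W ≈ 373 kW

Hydraulic power = P × Q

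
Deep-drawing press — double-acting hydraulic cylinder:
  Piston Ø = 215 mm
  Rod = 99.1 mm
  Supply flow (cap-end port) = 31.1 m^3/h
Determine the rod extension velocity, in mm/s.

Cap-side area A_cap = π/4 × (215 mm)² = 36310 mm^2
v = Q / A

v ≈ 238 mm/s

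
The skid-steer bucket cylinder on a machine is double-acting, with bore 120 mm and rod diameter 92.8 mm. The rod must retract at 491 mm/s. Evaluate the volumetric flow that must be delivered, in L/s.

Rod-side annular area A_ann = π/4 × (120² − 92.8²) = 4546 mm^2
Q = A × v

Q ≈ 2.23 L/s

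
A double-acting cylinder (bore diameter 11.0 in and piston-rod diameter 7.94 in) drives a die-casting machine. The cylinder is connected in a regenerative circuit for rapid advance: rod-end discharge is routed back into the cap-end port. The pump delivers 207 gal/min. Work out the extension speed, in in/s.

In regeneration the rod-end outflow joins the pump flow into the cap end, so the net volume the pump must supply per unit advance equals the rod cross-section area.
Rod cross-section A_rod = π/4 × (7.94 in)² = 49.51 in^2
v = Q_pump / A_rod

v ≈ 16.1 in/s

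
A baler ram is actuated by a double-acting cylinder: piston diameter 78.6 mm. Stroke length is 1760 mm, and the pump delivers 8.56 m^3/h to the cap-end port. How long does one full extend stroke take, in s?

Cap-side area A_cap = π/4 × (78.6 mm)² = 4852 mm^2
Swept volume V = A × L; t = V / Q = A·L / Q

t ≈ 3.59 s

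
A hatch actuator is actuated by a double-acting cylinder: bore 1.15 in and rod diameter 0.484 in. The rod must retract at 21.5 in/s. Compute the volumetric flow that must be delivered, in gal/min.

Rod-side annular area A_ann = π/4 × (1.15² − 0.484²) = 0.8547 in^2
Q = A × v

Q ≈ 4.77 gal/min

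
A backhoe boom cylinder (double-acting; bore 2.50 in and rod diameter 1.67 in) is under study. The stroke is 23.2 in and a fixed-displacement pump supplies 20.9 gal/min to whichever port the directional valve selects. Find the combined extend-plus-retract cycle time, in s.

t ≈ 2.20 s

Cap-side area A_cap = π/4 × (2.50 in)² = 4.909 in^2
Rod-side annular area A_ann = π/4 × (2.50² − 1.67²) = 2.718 in^2
t_ext = A_cap·L/Q = 1.415 s
t_ret = A_ann·L/Q = 0.7838 s
t_cycle = t_ext + t_ret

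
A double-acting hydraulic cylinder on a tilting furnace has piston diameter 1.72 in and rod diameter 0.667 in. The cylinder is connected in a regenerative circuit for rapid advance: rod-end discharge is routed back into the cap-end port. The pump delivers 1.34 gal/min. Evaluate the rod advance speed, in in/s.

In regeneration the rod-end outflow joins the pump flow into the cap end, so the net volume the pump must supply per unit advance equals the rod cross-section area.
Rod cross-section A_rod = π/4 × (0.667 in)² = 0.3494 in^2
v = Q_pump / A_rod

v ≈ 14.8 in/s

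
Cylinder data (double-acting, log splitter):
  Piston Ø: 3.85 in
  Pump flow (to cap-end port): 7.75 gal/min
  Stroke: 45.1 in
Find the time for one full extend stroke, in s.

Cap-side area A_cap = π/4 × (3.85 in)² = 11.64 in^2
Swept volume V = A × L; t = V / Q = A·L / Q

t ≈ 17.6 s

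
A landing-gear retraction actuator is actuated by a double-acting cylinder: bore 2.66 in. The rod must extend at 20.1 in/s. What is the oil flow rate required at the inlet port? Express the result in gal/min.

Q ≈ 29.0 gal/min

Cap-side area A_cap = π/4 × (2.66 in)² = 5.557 in^2
Q = A × v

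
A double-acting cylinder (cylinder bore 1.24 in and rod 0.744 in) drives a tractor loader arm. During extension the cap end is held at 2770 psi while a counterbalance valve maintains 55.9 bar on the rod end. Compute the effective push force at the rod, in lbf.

Cap-side area A_cap = π/4 × (1.24 in)² = 1.208 in^2
Rod-side annular area A_ann = π/4 × (1.24² − 0.744²) = 0.7729 in^2
Net thrust = P_cap·A_cap − P_rod·A_ann = 3345 lbf − 626.6 lbf

F ≈ 2720 lbf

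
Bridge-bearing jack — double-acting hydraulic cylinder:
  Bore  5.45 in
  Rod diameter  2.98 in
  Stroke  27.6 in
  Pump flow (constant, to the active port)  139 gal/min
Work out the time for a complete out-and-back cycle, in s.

Cap-side area A_cap = π/4 × (5.45 in)² = 23.33 in^2
Rod-side annular area A_ann = π/4 × (5.45² − 2.98²) = 16.35 in^2
t_ext = A_cap·L/Q = 1.203 s
t_ret = A_ann·L/Q = 0.8434 s
t_cycle = t_ext + t_ret

t ≈ 2.05 s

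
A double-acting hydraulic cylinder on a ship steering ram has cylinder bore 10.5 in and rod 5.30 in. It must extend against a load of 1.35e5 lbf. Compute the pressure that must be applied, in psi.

P ≈ 1560 psi

Cap-side area A_cap = π/4 × (10.5 in)² = 86.59 in^2
P = F / A = 1.35e5 lbf / A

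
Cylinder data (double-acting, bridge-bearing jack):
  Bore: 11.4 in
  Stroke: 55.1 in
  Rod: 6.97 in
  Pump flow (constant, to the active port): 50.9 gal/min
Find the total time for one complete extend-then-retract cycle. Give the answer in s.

Cap-side area A_cap = π/4 × (11.4 in)² = 102.1 in^2
Rod-side annular area A_ann = π/4 × (11.4² − 6.97²) = 63.91 in^2
t_ext = A_cap·L/Q = 28.70 s
t_ret = A_ann·L/Q = 17.97 s
t_cycle = t_ext + t_ret

t ≈ 46.7 s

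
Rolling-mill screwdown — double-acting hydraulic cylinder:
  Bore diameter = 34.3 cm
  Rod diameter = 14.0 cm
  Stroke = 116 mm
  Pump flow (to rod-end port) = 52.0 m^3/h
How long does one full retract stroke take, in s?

t ≈ 0.618 s

Rod-side annular area A_ann = π/4 × (34.3² − 14.0²) = 770.1 cm^2
Swept volume V = A × L; t = V / Q = A·L / Q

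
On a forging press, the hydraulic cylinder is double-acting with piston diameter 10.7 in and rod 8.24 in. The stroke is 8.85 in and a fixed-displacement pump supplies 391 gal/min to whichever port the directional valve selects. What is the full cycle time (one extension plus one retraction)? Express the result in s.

Cap-side area A_cap = π/4 × (10.7 in)² = 89.92 in^2
Rod-side annular area A_ann = π/4 × (10.7² − 8.24²) = 36.59 in^2
t_ext = A_cap·L/Q = 0.5286 s
t_ret = A_ann·L/Q = 0.2151 s
t_cycle = t_ext + t_ret

t ≈ 0.744 s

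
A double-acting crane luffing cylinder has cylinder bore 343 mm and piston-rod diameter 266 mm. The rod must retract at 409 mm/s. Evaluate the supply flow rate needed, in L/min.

Q ≈ 904 L/min

Rod-side annular area A_ann = π/4 × (343² − 266²) = 36830 mm^2
Q = A × v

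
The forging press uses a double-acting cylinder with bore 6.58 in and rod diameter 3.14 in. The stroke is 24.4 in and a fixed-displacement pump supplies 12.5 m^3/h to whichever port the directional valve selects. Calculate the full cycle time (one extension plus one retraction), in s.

t ≈ 6.94 s

Cap-side area A_cap = π/4 × (6.58 in)² = 34.00 in^2
Rod-side annular area A_ann = π/4 × (6.58² − 3.14²) = 26.26 in^2
t_ext = A_cap·L/Q = 3.916 s
t_ret = A_ann·L/Q = 3.024 s
t_cycle = t_ext + t_ret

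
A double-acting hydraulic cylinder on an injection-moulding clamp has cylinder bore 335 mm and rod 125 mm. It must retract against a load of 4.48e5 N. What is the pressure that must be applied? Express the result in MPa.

P ≈ 5.90 MPa

Rod-side annular area A_ann = π/4 × (335² − 125²) = 75870 mm^2
Retraction: pressure acts on the annular area.
P = F / A = 4.48e5 N / A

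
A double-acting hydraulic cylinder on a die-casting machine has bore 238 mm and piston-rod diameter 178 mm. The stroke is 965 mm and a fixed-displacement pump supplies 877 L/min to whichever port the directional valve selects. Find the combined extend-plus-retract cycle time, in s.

t ≈ 4.23 s

Cap-side area A_cap = π/4 × (238 mm)² = 44490 mm^2
Rod-side annular area A_ann = π/4 × (238² − 178²) = 19600 mm^2
t_ext = A_cap·L/Q = 2.937 s
t_ret = A_ann·L/Q = 1.294 s
t_cycle = t_ext + t_ret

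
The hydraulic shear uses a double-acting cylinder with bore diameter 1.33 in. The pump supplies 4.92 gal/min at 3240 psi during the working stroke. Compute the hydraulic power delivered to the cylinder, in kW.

W ≈ 6.93 kW

Hydraulic power = P × Q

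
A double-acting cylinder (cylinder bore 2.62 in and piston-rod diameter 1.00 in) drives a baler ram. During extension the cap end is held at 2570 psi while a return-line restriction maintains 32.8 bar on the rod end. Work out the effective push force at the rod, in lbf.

F ≈ 11700 lbf

Cap-side area A_cap = π/4 × (2.62 in)² = 5.391 in^2
Rod-side annular area A_ann = π/4 × (2.62² − 1.00²) = 4.606 in^2
Net thrust = P_cap·A_cap − P_rod·A_ann = 13860 lbf − 2191 lbf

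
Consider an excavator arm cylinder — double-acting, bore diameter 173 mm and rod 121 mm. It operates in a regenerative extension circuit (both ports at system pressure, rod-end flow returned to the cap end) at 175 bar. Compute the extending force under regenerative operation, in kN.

F ≈ 201 kN

With equal pressure on both faces, forces on the annular region cancel; the net push is pressure × rod cross-section.
Rod cross-section A_rod = π/4 × (121 mm)² = 11500 mm^2
F = P × A_rod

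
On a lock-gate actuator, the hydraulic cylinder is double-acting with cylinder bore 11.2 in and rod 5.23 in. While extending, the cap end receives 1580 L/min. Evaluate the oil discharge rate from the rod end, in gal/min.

Q_out ≈ 326 gal/min

Cap-side area A_cap = π/4 × (11.2 in)² = 98.52 in^2
Rod-side annular area A_ann = π/4 × (11.2² − 5.23²) = 77.04 in^2
Piston speed v = Q_in/A_cap; rod-end outflow Q_out = v × A_ann = Q_in × A_ann/A_cap.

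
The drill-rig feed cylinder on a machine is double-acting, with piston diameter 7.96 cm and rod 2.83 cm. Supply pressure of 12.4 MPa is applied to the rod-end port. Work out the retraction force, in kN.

Rod-side annular area A_ann = π/4 × (7.96² − 2.83²) = 43.47 cm^2
On retraction the pressure acts on the annular area (bore minus rod).
F = P × A_ann

F ≈ 53.9 kN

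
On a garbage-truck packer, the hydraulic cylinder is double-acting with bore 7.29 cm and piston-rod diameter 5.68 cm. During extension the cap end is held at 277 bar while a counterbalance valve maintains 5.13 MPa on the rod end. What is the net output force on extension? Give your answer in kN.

Cap-side area A_cap = π/4 × (7.29 cm)² = 41.74 cm^2
Rod-side annular area A_ann = π/4 × (7.29² − 5.68²) = 16.40 cm^2
Net thrust = P_cap·A_cap − P_rod·A_ann = 115.6 kN − 8.413 kN

F ≈ 107 kN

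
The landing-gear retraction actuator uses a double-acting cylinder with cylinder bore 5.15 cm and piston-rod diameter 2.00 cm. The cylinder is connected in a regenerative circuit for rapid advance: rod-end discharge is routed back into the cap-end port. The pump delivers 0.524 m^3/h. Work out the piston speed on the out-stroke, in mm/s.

In regeneration the rod-end outflow joins the pump flow into the cap end, so the net volume the pump must supply per unit advance equals the rod cross-section area.
Rod cross-section A_rod = π/4 × (2.00 cm)² = 3.142 cm^2
v = Q_pump / A_rod

v ≈ 463 mm/s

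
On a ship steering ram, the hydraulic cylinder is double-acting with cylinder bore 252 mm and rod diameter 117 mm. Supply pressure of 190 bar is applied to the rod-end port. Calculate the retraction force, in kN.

F ≈ 743 kN

Rod-side annular area A_ann = π/4 × (252² − 117²) = 39120 mm^2
On retraction the pressure acts on the annular area (bore minus rod).
F = P × A_ann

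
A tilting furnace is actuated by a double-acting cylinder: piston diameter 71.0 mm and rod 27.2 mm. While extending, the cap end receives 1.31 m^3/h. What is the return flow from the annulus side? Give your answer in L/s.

Q_out ≈ 0.310 L/s

Cap-side area A_cap = π/4 × (71.0 mm)² = 3959 mm^2
Rod-side annular area A_ann = π/4 × (71.0² − 27.2²) = 3378 mm^2
Piston speed v = Q_in/A_cap; rod-end outflow Q_out = v × A_ann = Q_in × A_ann/A_cap.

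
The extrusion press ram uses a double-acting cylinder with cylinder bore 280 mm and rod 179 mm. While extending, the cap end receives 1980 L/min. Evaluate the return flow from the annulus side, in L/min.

Cap-side area A_cap = π/4 × (280 mm)² = 61580 mm^2
Rod-side annular area A_ann = π/4 × (280² − 179²) = 36410 mm^2
Piston speed v = Q_in/A_cap; rod-end outflow Q_out = v × A_ann = Q_in × A_ann/A_cap.

Q_out ≈ 1170 L/min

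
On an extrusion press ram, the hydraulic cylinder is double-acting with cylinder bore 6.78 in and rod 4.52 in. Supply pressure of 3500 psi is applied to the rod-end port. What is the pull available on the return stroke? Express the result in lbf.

F ≈ 70200 lbf

Rod-side annular area A_ann = π/4 × (6.78² − 4.52²) = 20.06 in^2
On retraction the pressure acts on the annular area (bore minus rod).
F = P × A_ann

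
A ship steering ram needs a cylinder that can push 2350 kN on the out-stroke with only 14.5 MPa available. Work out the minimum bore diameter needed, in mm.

D ≈ 454 mm

Extension force acts on the full piston face: F = P × (π/4)D².
D = √(4F / (πP)) = √(4 × 2350 kN / (π × 14.5 MPa))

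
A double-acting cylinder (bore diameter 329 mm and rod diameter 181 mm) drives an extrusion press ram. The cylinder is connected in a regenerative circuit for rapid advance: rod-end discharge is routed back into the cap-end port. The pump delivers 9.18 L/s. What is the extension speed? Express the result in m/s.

In regeneration the rod-end outflow joins the pump flow into the cap end, so the net volume the pump must supply per unit advance equals the rod cross-section area.
Rod cross-section A_rod = π/4 × (181 mm)² = 25730 mm^2
v = Q_pump / A_rod

v ≈ 0.357 m/s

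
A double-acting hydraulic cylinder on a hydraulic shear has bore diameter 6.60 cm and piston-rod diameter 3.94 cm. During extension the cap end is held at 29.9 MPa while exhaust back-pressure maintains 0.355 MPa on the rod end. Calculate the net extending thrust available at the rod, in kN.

F ≈ 102 kN

Cap-side area A_cap = π/4 × (6.60 cm)² = 34.21 cm^2
Rod-side annular area A_ann = π/4 × (6.60² − 3.94²) = 22.02 cm^2
Net thrust = P_cap·A_cap − P_rod·A_ann = 102.3 kN − 0.7817 kN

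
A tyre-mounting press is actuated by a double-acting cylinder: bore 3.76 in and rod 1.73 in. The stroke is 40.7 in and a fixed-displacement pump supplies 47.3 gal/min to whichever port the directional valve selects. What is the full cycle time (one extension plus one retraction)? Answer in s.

t ≈ 4.44 s

Cap-side area A_cap = π/4 × (3.76 in)² = 11.10 in^2
Rod-side annular area A_ann = π/4 × (3.76² − 1.73²) = 8.753 in^2
t_ext = A_cap·L/Q = 2.482 s
t_ret = A_ann·L/Q = 1.956 s
t_cycle = t_ext + t_ret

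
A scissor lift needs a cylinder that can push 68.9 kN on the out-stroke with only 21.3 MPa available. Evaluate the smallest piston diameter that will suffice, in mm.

Extension force acts on the full piston face: F = P × (π/4)D².
D = √(4F / (πP)) = √(4 × 68.9 kN / (π × 21.3 MPa))

D ≈ 64.2 mm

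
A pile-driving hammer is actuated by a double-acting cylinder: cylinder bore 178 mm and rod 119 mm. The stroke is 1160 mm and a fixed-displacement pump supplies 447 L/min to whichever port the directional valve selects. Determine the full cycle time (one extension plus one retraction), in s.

Cap-side area A_cap = π/4 × (178 mm)² = 24880 mm^2
Rod-side annular area A_ann = π/4 × (178² − 119²) = 13760 mm^2
t_ext = A_cap·L/Q = 3.875 s
t_ret = A_ann·L/Q = 2.143 s
t_cycle = t_ext + t_ret

t ≈ 6.02 s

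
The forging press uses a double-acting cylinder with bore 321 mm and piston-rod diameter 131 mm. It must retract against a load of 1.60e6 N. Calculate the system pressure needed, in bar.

Rod-side annular area A_ann = π/4 × (321² − 131²) = 67450 mm^2
Retraction: pressure acts on the annular area.
P = F / A = 1.60e6 N / A

P ≈ 237 bar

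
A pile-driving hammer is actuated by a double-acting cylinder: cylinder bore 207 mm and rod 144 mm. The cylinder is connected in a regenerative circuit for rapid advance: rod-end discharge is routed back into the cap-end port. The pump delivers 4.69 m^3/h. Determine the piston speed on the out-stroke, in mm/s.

In regeneration the rod-end outflow joins the pump flow into the cap end, so the net volume the pump must supply per unit advance equals the rod cross-section area.
Rod cross-section A_rod = π/4 × (144 mm)² = 16290 mm^2
v = Q_pump / A_rod

v ≈ 80.0 mm/s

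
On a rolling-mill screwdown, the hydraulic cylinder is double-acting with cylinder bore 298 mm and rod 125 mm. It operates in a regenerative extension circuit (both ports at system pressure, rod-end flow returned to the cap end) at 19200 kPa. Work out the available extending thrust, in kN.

With equal pressure on both faces, forces on the annular region cancel; the net push is pressure × rod cross-section.
Rod cross-section A_rod = π/4 × (125 mm)² = 12270 mm^2
F = P × A_rod

F ≈ 236 kN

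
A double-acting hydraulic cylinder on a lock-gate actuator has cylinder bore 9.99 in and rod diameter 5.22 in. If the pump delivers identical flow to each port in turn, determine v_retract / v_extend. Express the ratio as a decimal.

v_ret/v_ext ≈ 1.38

Cap-side area A_cap = π/4 × (9.99 in)² = 78.38 in^2
Rod-side annular area A_ann = π/4 × (9.99² − 5.22²) = 56.98 in^2
For equal Q, v ∝ 1/A, so v_ret/v_ext = A_cap/A_ann.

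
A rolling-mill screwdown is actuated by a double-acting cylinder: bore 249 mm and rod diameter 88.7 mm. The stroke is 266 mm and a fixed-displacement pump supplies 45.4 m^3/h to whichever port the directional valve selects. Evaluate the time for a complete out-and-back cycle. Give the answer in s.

Cap-side area A_cap = π/4 × (249 mm)² = 48700 mm^2
Rod-side annular area A_ann = π/4 × (249² − 88.7²) = 42520 mm^2
t_ext = A_cap·L/Q = 1.027 s
t_ret = A_ann·L/Q = 0.8968 s
t_cycle = t_ext + t_ret

t ≈ 1.92 s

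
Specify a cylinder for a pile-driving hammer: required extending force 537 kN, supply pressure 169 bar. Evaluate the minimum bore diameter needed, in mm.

D ≈ 201 mm

Extension force acts on the full piston face: F = P × (π/4)D².
D = √(4F / (πP)) = √(4 × 537 kN / (π × 169 bar))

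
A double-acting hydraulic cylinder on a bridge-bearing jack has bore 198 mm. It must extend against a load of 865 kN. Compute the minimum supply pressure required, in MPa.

P ≈ 28.1 MPa

Cap-side area A_cap = π/4 × (198 mm)² = 30790 mm^2
P = F / A = 865 kN / A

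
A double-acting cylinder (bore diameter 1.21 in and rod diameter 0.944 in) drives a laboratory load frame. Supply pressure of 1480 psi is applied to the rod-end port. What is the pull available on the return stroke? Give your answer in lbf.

F ≈ 666 lbf

Rod-side annular area A_ann = π/4 × (1.21² − 0.944²) = 0.4500 in^2
On retraction the pressure acts on the annular area (bore minus rod).
F = P × A_ann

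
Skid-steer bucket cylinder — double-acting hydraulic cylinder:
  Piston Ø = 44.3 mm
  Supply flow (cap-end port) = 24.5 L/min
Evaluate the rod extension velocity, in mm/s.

v ≈ 265 mm/s

Cap-side area A_cap = π/4 × (44.3 mm)² = 1541 mm^2
v = Q / A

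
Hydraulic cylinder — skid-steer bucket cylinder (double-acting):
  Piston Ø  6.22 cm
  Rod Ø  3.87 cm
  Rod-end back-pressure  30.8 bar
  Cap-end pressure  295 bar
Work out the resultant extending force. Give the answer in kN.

F ≈ 83.9 kN

Cap-side area A_cap = π/4 × (6.22 cm)² = 30.39 cm^2
Rod-side annular area A_ann = π/4 × (6.22² − 3.87²) = 18.62 cm^2
Net thrust = P_cap·A_cap − P_rod·A_ann = 89.64 kN − 5.736 kN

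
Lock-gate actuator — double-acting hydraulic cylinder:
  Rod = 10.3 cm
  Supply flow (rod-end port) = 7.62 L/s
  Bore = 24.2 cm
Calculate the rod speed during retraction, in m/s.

v ≈ 0.202 m/s

Rod-side annular area A_ann = π/4 × (24.2² − 10.3²) = 376.6 cm^2
Flow into the rod-end port fills the annular volume.
v = Q / A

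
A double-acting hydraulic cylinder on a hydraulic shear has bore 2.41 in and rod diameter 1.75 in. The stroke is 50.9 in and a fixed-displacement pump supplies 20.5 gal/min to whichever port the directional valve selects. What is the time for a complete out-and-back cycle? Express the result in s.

t ≈ 4.33 s

Cap-side area A_cap = π/4 × (2.41 in)² = 4.562 in^2
Rod-side annular area A_ann = π/4 × (2.41² − 1.75²) = 2.156 in^2
t_ext = A_cap·L/Q = 2.942 s
t_ret = A_ann·L/Q = 1.391 s
t_cycle = t_ext + t_ret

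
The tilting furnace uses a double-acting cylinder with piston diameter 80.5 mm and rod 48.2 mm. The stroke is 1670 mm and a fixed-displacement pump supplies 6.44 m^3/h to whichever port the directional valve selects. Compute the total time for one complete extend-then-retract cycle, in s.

t ≈ 7.80 s

Cap-side area A_cap = π/4 × (80.5 mm)² = 5090 mm^2
Rod-side annular area A_ann = π/4 × (80.5² − 48.2²) = 3265 mm^2
t_ext = A_cap·L/Q = 4.751 s
t_ret = A_ann·L/Q = 3.048 s
t_cycle = t_ext + t_ret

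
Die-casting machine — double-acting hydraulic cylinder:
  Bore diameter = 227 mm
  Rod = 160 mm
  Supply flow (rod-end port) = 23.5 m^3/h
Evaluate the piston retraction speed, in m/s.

v ≈ 0.321 m/s

Rod-side annular area A_ann = π/4 × (227² − 160²) = 20360 mm^2
Flow into the rod-end port fills the annular volume.
v = Q / A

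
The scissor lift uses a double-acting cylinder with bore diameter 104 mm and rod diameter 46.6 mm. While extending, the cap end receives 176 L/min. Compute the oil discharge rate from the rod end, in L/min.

Cap-side area A_cap = π/4 × (104 mm)² = 8495 mm^2
Rod-side annular area A_ann = π/4 × (104² − 46.6²) = 6789 mm^2
Piston speed v = Q_in/A_cap; rod-end outflow Q_out = v × A_ann = Q_in × A_ann/A_cap.

Q_out ≈ 141 L/min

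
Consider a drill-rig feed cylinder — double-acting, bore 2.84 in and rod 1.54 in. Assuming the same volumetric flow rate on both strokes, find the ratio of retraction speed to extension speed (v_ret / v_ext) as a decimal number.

Cap-side area A_cap = π/4 × (2.84 in)² = 6.335 in^2
Rod-side annular area A_ann = π/4 × (2.84² − 1.54²) = 4.472 in^2
For equal Q, v ∝ 1/A, so v_ret/v_ext = A_cap/A_ann.

v_ret/v_ext ≈ 1.42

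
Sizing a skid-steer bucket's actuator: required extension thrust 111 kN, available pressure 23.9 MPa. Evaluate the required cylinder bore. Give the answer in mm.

Extension force acts on the full piston face: F = P × (π/4)D².
D = √(4F / (πP)) = √(4 × 111 kN / (π × 23.9 MPa))

D ≈ 76.9 mm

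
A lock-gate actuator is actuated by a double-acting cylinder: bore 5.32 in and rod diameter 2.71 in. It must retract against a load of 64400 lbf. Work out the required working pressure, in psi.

P ≈ 3910 psi

Rod-side annular area A_ann = π/4 × (5.32² − 2.71²) = 16.46 in^2
Retraction: pressure acts on the annular area.
P = F / A = 64400 lbf / A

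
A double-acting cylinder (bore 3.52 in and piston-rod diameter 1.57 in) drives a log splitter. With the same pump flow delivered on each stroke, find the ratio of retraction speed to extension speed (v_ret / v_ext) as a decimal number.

Cap-side area A_cap = π/4 × (3.52 in)² = 9.731 in^2
Rod-side annular area A_ann = π/4 × (3.52² − 1.57²) = 7.795 in^2
For equal Q, v ∝ 1/A, so v_ret/v_ext = A_cap/A_ann.

v_ret/v_ext ≈ 1.25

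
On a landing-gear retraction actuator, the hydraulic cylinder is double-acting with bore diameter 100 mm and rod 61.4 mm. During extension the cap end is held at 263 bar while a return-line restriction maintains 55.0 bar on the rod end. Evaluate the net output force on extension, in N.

Cap-side area A_cap = π/4 × (100 mm)² = 7854 mm^2
Rod-side annular area A_ann = π/4 × (100² − 61.4²) = 4893 mm^2
Net thrust = P_cap·A_cap − P_rod·A_ann = 2.066e5 N − 26910 N

F ≈ 1.80e5 N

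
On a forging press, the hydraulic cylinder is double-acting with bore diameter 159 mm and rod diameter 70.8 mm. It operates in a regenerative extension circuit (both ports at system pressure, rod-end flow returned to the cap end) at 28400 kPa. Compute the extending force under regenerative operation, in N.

F ≈ 1.12e5 N

With equal pressure on both faces, forces on the annular region cancel; the net push is pressure × rod cross-section.
Rod cross-section A_rod = π/4 × (70.8 mm)² = 3937 mm^2
F = P × A_rod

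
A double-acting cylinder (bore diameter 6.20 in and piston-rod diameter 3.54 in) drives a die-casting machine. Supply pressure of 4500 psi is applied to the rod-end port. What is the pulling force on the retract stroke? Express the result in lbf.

Rod-side annular area A_ann = π/4 × (6.20² − 3.54²) = 20.35 in^2
On retraction the pressure acts on the annular area (bore minus rod).
F = P × A_ann

F ≈ 91600 lbf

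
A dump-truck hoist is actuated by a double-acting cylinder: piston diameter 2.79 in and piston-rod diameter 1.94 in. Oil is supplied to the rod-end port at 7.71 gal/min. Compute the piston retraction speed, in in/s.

Rod-side annular area A_ann = π/4 × (2.79² − 1.94²) = 3.158 in^2
Flow into the rod-end port fills the annular volume.
v = Q / A

v ≈ 9.40 in/s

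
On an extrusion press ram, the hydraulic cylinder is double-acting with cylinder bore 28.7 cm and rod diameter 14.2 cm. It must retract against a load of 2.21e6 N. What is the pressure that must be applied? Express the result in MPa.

Rod-side annular area A_ann = π/4 × (28.7² − 14.2²) = 488.6 cm^2
Retraction: pressure acts on the annular area.
P = F / A = 2.21e6 N / A

P ≈ 45.2 MPa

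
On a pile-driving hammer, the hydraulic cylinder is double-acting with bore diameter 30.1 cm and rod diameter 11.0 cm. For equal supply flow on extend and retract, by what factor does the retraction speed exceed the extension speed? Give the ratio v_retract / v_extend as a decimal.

Cap-side area A_cap = π/4 × (30.1 cm)² = 711.6 cm^2
Rod-side annular area A_ann = π/4 × (30.1² − 11.0²) = 616.5 cm^2
For equal Q, v ∝ 1/A, so v_ret/v_ext = A_cap/A_ann.

v_ret/v_ext ≈ 1.15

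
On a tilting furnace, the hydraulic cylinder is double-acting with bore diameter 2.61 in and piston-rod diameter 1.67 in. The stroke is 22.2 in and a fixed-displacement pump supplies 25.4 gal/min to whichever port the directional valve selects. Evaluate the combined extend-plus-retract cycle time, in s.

Cap-side area A_cap = π/4 × (2.61 in)² = 5.350 in^2
Rod-side annular area A_ann = π/4 × (2.61² − 1.67²) = 3.160 in^2
t_ext = A_cap·L/Q = 1.215 s
t_ret = A_ann·L/Q = 0.7173 s
t_cycle = t_ext + t_ret

t ≈ 1.93 s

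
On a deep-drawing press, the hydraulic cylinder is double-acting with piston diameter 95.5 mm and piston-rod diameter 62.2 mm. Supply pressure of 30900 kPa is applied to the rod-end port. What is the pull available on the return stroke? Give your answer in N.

Rod-side annular area A_ann = π/4 × (95.5² − 62.2²) = 4124 mm^2
On retraction the pressure acts on the annular area (bore minus rod).
F = P × A_ann

F ≈ 1.27e5 N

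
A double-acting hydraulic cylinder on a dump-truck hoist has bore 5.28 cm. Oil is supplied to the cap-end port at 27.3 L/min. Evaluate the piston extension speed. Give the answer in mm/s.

Cap-side area A_cap = π/4 × (5.28 cm)² = 21.90 cm^2
v = Q / A

v ≈ 208 mm/s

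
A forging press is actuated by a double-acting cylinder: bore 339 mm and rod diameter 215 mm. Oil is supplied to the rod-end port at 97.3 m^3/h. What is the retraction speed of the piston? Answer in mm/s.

Rod-side annular area A_ann = π/4 × (339² − 215²) = 53950 mm^2
Flow into the rod-end port fills the annular volume.
v = Q / A

v ≈ 501 mm/s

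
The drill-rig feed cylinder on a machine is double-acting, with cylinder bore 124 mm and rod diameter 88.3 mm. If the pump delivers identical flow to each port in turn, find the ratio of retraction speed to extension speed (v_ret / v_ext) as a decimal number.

v_ret/v_ext ≈ 2.03

Cap-side area A_cap = π/4 × (124 mm)² = 12080 mm^2
Rod-side annular area A_ann = π/4 × (124² − 88.3²) = 5953 mm^2
For equal Q, v ∝ 1/A, so v_ret/v_ext = A_cap/A_ann.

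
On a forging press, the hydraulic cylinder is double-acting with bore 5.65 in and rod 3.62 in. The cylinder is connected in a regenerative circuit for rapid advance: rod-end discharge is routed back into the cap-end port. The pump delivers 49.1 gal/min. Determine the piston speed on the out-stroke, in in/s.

In regeneration the rod-end outflow joins the pump flow into the cap end, so the net volume the pump must supply per unit advance equals the rod cross-section area.
Rod cross-section A_rod = π/4 × (3.62 in)² = 10.29 in^2
v = Q_pump / A_rod

v ≈ 18.4 in/s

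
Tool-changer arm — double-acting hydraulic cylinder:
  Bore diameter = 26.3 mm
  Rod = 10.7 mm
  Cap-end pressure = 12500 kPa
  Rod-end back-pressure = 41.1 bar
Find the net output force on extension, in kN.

Cap-side area A_cap = π/4 × (26.3 mm)² = 543.3 mm^2
Rod-side annular area A_ann = π/4 × (26.3² − 10.7²) = 453.3 mm^2
Net thrust = P_cap·A_cap − P_rod·A_ann = 6.791 kN − 1.863 kN

F ≈ 4.93 kN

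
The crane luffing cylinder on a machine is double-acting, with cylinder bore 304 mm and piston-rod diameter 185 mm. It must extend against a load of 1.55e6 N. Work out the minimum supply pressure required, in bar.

P ≈ 214 bar

Cap-side area A_cap = π/4 × (304 mm)² = 72580 mm^2
P = F / A = 1.55e6 N / A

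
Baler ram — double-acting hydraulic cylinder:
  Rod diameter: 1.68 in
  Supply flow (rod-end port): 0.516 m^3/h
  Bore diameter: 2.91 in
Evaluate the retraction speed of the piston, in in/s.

v ≈ 1.97 in/s

Rod-side annular area A_ann = π/4 × (2.91² − 1.68²) = 4.434 in^2
Flow into the rod-end port fills the annular volume.
v = Q / A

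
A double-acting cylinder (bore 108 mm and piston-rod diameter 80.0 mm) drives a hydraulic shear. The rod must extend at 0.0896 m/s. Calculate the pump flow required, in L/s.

Q ≈ 0.821 L/s

Cap-side area A_cap = π/4 × (108 mm)² = 9161 mm^2
Q = A × v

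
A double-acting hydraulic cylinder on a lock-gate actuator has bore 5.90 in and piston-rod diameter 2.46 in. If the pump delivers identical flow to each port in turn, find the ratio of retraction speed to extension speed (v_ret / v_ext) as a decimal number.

v_ret/v_ext ≈ 1.21

Cap-side area A_cap = π/4 × (5.90 in)² = 27.34 in^2
Rod-side annular area A_ann = π/4 × (5.90² − 2.46²) = 22.59 in^2
For equal Q, v ∝ 1/A, so v_ret/v_ext = A_cap/A_ann.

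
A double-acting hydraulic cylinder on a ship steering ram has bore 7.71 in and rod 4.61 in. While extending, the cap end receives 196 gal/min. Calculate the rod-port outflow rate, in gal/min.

Q_out ≈ 126 gal/min

Cap-side area A_cap = π/4 × (7.71 in)² = 46.69 in^2
Rod-side annular area A_ann = π/4 × (7.71² − 4.61²) = 30.00 in^2
Piston speed v = Q_in/A_cap; rod-end outflow Q_out = v × A_ann = Q_in × A_ann/A_cap.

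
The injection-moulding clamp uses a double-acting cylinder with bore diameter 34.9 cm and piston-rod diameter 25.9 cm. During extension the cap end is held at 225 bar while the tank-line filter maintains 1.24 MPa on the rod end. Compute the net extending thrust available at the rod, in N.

F ≈ 2.10e6 N

Cap-side area A_cap = π/4 × (34.9 cm)² = 956.6 cm^2
Rod-side annular area A_ann = π/4 × (34.9² − 25.9²) = 429.8 cm^2
Net thrust = P_cap·A_cap − P_rod·A_ann = 2.152e6 N − 53290 N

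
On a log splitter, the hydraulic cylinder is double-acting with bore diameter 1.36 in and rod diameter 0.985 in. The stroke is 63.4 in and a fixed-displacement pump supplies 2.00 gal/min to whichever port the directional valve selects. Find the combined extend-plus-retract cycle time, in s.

Cap-side area A_cap = π/4 × (1.36 in)² = 1.453 in^2
Rod-side annular area A_ann = π/4 × (1.36² − 0.985²) = 0.6907 in^2
t_ext = A_cap·L/Q = 11.96 s
t_ret = A_ann·L/Q = 5.687 s
t_cycle = t_ext + t_ret

t ≈ 17.6 s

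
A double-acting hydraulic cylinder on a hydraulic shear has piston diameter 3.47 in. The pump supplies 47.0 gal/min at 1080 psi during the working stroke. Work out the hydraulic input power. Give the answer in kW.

Hydraulic power = P × Q

W ≈ 22.1 kW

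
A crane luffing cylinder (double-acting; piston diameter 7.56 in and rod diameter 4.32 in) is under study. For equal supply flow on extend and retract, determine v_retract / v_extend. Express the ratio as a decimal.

v_ret/v_ext ≈ 1.48

Cap-side area A_cap = π/4 × (7.56 in)² = 44.89 in^2
Rod-side annular area A_ann = π/4 × (7.56² − 4.32²) = 30.23 in^2
For equal Q, v ∝ 1/A, so v_ret/v_ext = A_cap/A_ann.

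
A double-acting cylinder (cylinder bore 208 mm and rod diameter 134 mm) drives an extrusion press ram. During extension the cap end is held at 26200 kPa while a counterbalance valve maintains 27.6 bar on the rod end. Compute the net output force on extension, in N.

Cap-side area A_cap = π/4 × (208 mm)² = 33980 mm^2
Rod-side annular area A_ann = π/4 × (208² − 134²) = 19880 mm^2
Net thrust = P_cap·A_cap − P_rod·A_ann = 8.903e5 N − 54860 N

F ≈ 8.35e5 N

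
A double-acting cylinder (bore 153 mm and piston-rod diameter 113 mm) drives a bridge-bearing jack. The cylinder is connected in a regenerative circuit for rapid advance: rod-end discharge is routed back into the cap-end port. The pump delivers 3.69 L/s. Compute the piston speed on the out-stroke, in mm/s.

v ≈ 368 mm/s

In regeneration the rod-end outflow joins the pump flow into the cap end, so the net volume the pump must supply per unit advance equals the rod cross-section area.
Rod cross-section A_rod = π/4 × (113 mm)² = 10030 mm^2
v = Q_pump / A_rod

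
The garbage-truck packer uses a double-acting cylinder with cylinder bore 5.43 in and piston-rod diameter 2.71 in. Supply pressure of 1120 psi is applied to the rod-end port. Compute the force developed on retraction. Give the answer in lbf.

F ≈ 19500 lbf

Rod-side annular area A_ann = π/4 × (5.43² − 2.71²) = 17.39 in^2
On retraction the pressure acts on the annular area (bore minus rod).
F = P × A_ann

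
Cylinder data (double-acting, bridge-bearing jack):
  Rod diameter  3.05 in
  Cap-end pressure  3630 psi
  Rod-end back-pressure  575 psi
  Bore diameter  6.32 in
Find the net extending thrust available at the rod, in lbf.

F ≈ 1.00e5 lbf

Cap-side area A_cap = π/4 × (6.32 in)² = 31.37 in^2
Rod-side annular area A_ann = π/4 × (6.32² − 3.05²) = 24.06 in^2
Net thrust = P_cap·A_cap − P_rod·A_ann = 1.139e5 lbf − 13840 lbf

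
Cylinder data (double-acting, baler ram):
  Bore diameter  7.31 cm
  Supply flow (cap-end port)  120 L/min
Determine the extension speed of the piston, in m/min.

Cap-side area A_cap = π/4 × (7.31 cm)² = 41.97 cm^2
v = Q / A

v ≈ 28.6 m/min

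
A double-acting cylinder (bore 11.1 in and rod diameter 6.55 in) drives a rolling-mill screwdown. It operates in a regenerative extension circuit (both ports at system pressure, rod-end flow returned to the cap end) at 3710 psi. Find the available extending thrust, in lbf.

F ≈ 1.25e5 lbf

With equal pressure on both faces, forces on the annular region cancel; the net push is pressure × rod cross-section.
Rod cross-section A_rod = π/4 × (6.55 in)² = 33.70 in^2
F = P × A_rod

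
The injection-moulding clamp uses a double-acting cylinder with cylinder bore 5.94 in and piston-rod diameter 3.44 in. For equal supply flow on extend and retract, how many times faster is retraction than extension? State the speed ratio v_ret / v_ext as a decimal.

v_ret/v_ext ≈ 1.50

Cap-side area A_cap = π/4 × (5.94 in)² = 27.71 in^2
Rod-side annular area A_ann = π/4 × (5.94² − 3.44²) = 18.42 in^2
For equal Q, v ∝ 1/A, so v_ret/v_ext = A_cap/A_ann.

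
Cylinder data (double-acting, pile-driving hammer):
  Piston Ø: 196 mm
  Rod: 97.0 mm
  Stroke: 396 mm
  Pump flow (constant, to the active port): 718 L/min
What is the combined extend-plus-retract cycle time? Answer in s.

t ≈ 1.75 s

Cap-side area A_cap = π/4 × (196 mm)² = 30170 mm^2
Rod-side annular area A_ann = π/4 × (196² − 97.0²) = 22780 mm^2
t_ext = A_cap·L/Q = 0.9984 s
t_ret = A_ann·L/Q = 0.7539 s
t_cycle = t_ext + t_ret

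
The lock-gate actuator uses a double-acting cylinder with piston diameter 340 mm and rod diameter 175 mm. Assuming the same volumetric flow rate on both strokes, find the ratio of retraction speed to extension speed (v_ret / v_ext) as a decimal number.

v_ret/v_ext ≈ 1.36

Cap-side area A_cap = π/4 × (340 mm)² = 90790 mm^2
Rod-side annular area A_ann = π/4 × (340² − 175²) = 66740 mm^2
For equal Q, v ∝ 1/A, so v_ret/v_ext = A_cap/A_ann.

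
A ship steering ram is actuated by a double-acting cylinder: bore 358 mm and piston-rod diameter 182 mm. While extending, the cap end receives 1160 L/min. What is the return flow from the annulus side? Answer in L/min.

Cap-side area A_cap = π/4 × (358 mm)² = 1.007e5 mm^2
Rod-side annular area A_ann = π/4 × (358² − 182²) = 74640 mm^2
Piston speed v = Q_in/A_cap; rod-end outflow Q_out = v × A_ann = Q_in × A_ann/A_cap.

Q_out ≈ 860 L/min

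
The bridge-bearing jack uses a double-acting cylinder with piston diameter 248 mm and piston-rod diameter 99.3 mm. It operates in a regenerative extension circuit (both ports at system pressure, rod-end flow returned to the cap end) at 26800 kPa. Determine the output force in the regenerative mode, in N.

F ≈ 2.08e5 N

With equal pressure on both faces, forces on the annular region cancel; the net push is pressure × rod cross-section.
Rod cross-section A_rod = π/4 × (99.3 mm)² = 7744 mm^2
F = P × A_rod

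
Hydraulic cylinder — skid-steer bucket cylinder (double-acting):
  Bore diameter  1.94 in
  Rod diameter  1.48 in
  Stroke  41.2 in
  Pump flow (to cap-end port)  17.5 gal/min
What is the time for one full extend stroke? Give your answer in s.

Cap-side area A_cap = π/4 × (1.94 in)² = 2.956 in^2
Swept volume V = A × L; t = V / Q = A·L / Q

t ≈ 1.81 s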